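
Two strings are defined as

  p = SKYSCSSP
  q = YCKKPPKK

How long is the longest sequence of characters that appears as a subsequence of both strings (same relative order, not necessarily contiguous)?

Let dp[i][j] be the LCS length of the first i characters of p and the first j characters of q. dp[i][j] = dp[i-1][j-1]+1 when the i-th and j-th characters match, else max(dp[i-1][j], dp[i][j-1]).
    ·  Y  C  K  K  P  P  K  K
 ·  0  0  0  0  0  0  0  0  0
 S  0  0  0  0  0  0  0  0  0
 K  0  0  0  1  1  1  1  1  1
 Y  0  1  1  1  1  1  1  1  1
 S  0  1  1  1  1  1  1  1  1
 C  0  1  2  2  2  2  2  2  2
 S  0  1  2  2  2  2  2  2  2
 S  0  1  2  2  2  2  2  2  2
 P  0  1  2  2  2  3  3  3  3
dp[8][8] = 3. One LCS (by backtracking along matches): YCP.

3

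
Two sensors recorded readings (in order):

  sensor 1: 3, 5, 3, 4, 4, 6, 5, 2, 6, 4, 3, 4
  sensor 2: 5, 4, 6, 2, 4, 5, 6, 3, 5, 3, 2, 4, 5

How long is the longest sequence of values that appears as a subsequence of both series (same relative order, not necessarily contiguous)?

7

Match 5 at sensor 1[2]=sensor 2[1], then 4 at sensor 1[4]=sensor 2[2], then 4 at sensor 1[5]=sensor 2[5], then 6 at sensor 1[6]=sensor 2[7], then 5 at sensor 1[7]=sensor 2[9], then 2 at sensor 1[8]=sensor 2[11], then 4 at sensor 1[10]=sensor 2[12] — 7 values in the same relative order in both. The LCS DP gives dp[12][13] = 7, so this is optimal.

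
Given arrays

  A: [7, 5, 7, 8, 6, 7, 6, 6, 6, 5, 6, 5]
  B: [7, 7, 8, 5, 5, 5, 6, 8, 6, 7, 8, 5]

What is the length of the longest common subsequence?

Let dp[i][j] be the LCS length of the first i values of A and the first j values of B. dp[i][j] = dp[i-1][j-1]+1 when the i-th and j-th values match, else max(dp[i-1][j], dp[i][j-1]).
    ·  7  7  8  5  5  5  6  8  6  7  8  5
 ·  0  0  0  0  0  0  0  0  0  0  0  0  0
 7  0  1  1  1  1  1  1  1  1  1  1  1  1
 5  0  1  1  1  2  2  2  2  2  2  2  2  2
 7  0  1  2  2  2  2  2  2  2  2  3  3  3
 8  0  1  2  3  3  3  3  3  3  3  3  4  4
 6  0  1  2  3  3  3  3  4  4  4  4  4  4
 7  0  1  2  3  3  3  3  4  4  4  5  5  5
 6  0  1  2  3  3  3  3  4  4  5  5  5  5
 6  0  1  2  3  3  3  3  4  4  5  5  5  5
 6  0  1  2  3  3  3  3  4  4  5  5  5  5
 5  0  1  2  3  4  4  4  4  4  5  5  5  6
 6  0  1  2  3  4  4  4  5  5  5  5  5  6
 5  0  1  2  3  4  5  5  5  5  5  5  5  6
dp[12][12] = 6. One LCS (by backtracking along matches): 7, 5, 8, 6, 7, 5.

6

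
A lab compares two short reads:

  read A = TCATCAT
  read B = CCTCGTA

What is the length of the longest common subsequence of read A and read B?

4

Let dp[i][j] be the LCS length of the first i bases of read A and the first j bases of read B. dp[i][j] = dp[i-1][j-1]+1 when the i-th and j-th bases match, else max(dp[i-1][j], dp[i][j-1]).
    ·  C  C  T  C  G  T  A
 ·  0  0  0  0  0  0  0  0
 T  0  0  0  1  1  1  1  1
 C  0  1  1  1  2  2  2  2
 A  0  1  1  1  2  2  2  3
 T  0  1  1  2  2  2  3  3
 C  0  1  2  2  3  3  3  3
 A  0  1  2  2  3  3  3  4
 T  0  1  2  3  3  3  4  4
dp[7][7] = 4. One LCS (by backtracking along matches): TCTA.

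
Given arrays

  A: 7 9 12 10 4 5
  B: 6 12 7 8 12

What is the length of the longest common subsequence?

Let dp[i][j] be the LCS length of the first i values of A and the first j values of B. dp[i][j] = dp[i-1][j-1]+1 when the i-th and j-th values match, else max(dp[i-1][j], dp[i][j-1]).
    ·  6 12  7  8 12
 ·  0  0  0  0  0  0
 7  0  0  0  1  1  1
 9  0  0  0  1  1  1
12  0  0  1  1  1  2
10  0  0  1  1  1  2
 4  0  0  1  1  1  2
 5  0  0  1  1  1  2
dp[6][5] = 2. One LCS (by backtracking along matches): 7, 12.

2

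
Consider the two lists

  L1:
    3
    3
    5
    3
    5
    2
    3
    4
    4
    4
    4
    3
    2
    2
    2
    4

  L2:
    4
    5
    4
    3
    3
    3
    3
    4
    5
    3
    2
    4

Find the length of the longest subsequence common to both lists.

Pick 3 [1,4], then 3 [2,5], then 3 [4,6], then 3 [7,7], then 4 [8,8], then 3 [12,10], then 2 [15,11], then 4 [16,12]; all 8 values appear in both, in order. dp[16][12] = 8 confirms this is the maximum.

8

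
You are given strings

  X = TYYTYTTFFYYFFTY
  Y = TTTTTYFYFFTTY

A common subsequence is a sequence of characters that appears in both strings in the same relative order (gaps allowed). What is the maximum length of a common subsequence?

Pick T (X #1, Y #2), then T (X #4, Y #3), then T (X #6, Y #4), then T (X #7, Y #5), then F (X #9, Y #7), then Y (X #11, Y #8), then F (X #12, Y #9), then F (X #13, Y #10), then T (X #14, Y #12), then Y (X #15, Y #13); all 10 characters appear in both, in order. dp[15][13] = 10 confirms this is the maximum.

10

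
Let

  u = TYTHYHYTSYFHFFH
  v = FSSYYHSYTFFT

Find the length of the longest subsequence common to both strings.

Match Y at u[2]=v[4]; then Y at u[5]=v[5]; then H at u[6]=v[6]; then Y at u[7]=v[8]; then T at u[8]=v[9]; then F at u[11]=v[10]; then F at u[13]=v[11] — 7 characters in the same relative order in both. Since dp[15][12] = 7, nothing longer is possible.

7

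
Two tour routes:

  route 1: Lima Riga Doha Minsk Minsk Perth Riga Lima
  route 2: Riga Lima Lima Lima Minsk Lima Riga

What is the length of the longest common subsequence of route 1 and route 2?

3

Taking Lima (route 1 #1, route 2 #4), Minsk (route 1 #4, route 2 #5), Riga (route 1 #7, route 2 #7) gives a common subsequence of length 3. dp[8][7] = 3 confirms this is the maximum.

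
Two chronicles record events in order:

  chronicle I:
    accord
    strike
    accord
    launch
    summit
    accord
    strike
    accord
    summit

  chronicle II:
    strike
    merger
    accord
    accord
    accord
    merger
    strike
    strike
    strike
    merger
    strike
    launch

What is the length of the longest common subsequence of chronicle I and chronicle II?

Pick accord at chronicle I[1]=chronicle II[3], accord at chronicle I[3]=chronicle II[4], accord at chronicle I[6]=chronicle II[5], strike at chronicle I[7]=chronicle II[11]; all 4 events appear in both, in order. Since dp[9][12] = 4, nothing longer is possible.

4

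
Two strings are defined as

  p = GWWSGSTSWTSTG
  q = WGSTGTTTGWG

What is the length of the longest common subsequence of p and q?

7

Pick G at p[1]=q[2], S at p[4]=q[3], G at p[5]=q[5], T at p[7]=q[6], T at p[10]=q[7], T at p[12]=q[8], G at p[13]=q[11]; all 7 characters appear in both, in order. Since dp[13][11] = 7, nothing longer is possible.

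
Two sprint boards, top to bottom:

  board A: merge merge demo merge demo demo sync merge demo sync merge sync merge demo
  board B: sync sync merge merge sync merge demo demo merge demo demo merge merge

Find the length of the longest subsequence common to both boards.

9

Taking merge (board A #1, board B #3); then merge (board A #2, board B #4); then merge (board A #4, board B #6); then demo (board A #5, board B #7); then demo (board A #6, board B #8); then merge (board A #8, board B #9); then demo (board A #9, board B #11); then merge (board A #11, board B #12); then merge (board A #13, board B #13) gives a common subsequence of length 9. dp[14][13] = 9 confirms this is the maximum.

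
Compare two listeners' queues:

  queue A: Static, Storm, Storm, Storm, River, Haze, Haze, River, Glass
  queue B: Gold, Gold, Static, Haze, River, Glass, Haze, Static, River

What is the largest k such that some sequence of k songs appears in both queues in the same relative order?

4

Pick Static (queue A #1, queue B #3), then River (queue A #5, queue B #5), then Haze (queue A #6, queue B #7), then River (queue A #8, queue B #9); all 4 songs appear in both, in order. The LCS DP gives dp[9][9] = 4, so this is optimal.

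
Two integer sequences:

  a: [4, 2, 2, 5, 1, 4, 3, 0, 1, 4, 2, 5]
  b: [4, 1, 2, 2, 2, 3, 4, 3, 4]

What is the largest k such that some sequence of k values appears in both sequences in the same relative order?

6

Match 4 [1,1], then 2 [2,4], then 2 [3,5], then 4 [6,7], then 3 [7,8], then 4 [10,9] — 6 values in the same relative order in both. dp[12][9] = 6 confirms this is the maximum.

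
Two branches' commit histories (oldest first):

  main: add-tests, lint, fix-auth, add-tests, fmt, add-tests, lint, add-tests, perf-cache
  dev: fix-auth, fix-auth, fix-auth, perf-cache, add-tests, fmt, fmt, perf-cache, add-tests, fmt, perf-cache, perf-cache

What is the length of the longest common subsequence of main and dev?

Taking fix-auth at main[3]=dev[3], add-tests at main[4]=dev[5], fmt at main[5]=dev[7], add-tests at main[6]=dev[9], perf-cache at main[9]=dev[12] gives a common subsequence of length 5. dp[9][12] = 5 confirms this is the maximum.

5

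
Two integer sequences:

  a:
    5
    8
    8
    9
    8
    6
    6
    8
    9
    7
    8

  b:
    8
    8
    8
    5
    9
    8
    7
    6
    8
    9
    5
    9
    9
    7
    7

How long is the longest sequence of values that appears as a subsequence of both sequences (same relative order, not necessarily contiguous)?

Pick 8 [2,2] → 8 [3,3] → 9 [4,5] → 8 [5,6] → 6 [7,8] → 8 [8,9] → 9 [9,13] → 7 [10,15]; all 8 values appear in both, in order. The LCS DP gives dp[11][15] = 8, so this is optimal.

8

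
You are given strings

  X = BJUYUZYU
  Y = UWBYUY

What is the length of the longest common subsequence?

4

Let dp[i][j] be the LCS length of the first i characters of X and the first j characters of Y. dp[i][j] = dp[i-1][j-1]+1 when the i-th and j-th characters match, else max(dp[i-1][j], dp[i][j-1]).
    ·  U  W  B  Y  U  Y
 ·  0  0  0  0  0  0  0
 B  0  0  0  1  1  1  1
 J  0  0  0  1  1  1  1
 U  0  1  1  1  1  2  2
 Y  0  1  1  1  2  2  3
 U  0  1  1  1  2  3  3
 Z  0  1  1  1  2  3  3
 Y  0  1  1  1  2  3  4
 U  0  1  1  1  2  3  4
dp[8][6] = 4. One LCS (by backtracking along matches): BYUY.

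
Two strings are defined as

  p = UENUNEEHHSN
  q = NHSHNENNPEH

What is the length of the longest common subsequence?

5

Pick E [2,6] → N [3,7] → N [5,8] → E [7,10] → H [9,11]; all 5 characters appear in both, in order, and the DP table's final entry dp[11][11] is also 5, so no common subsequence is longer.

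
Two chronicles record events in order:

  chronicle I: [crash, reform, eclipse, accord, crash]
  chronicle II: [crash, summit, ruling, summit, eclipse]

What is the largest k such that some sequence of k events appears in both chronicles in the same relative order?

2

Pick crash at chronicle I[1]=chronicle II[1] → eclipse at chronicle I[3]=chronicle II[5]; all 2 events appear in both, in order. The LCS DP gives dp[5][5] = 2, so this is optimal.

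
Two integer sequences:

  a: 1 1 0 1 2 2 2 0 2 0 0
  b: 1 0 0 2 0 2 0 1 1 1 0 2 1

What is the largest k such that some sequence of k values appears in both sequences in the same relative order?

One common subsequence of length 7: 1 (a #1, b #1) → 0 (a #3, b #3) → 2 (a #7, b #4) → 0 (a #8, b #5) → 2 (a #9, b #6) → 0 (a #10, b #7) → 0 (a #11, b #11). The LCS DP gives dp[11][13] = 7, so this is optimal.

7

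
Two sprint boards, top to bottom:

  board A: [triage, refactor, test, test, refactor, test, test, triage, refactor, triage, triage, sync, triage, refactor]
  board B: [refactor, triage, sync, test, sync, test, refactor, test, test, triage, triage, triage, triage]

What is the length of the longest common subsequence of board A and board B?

Pick triage (board A #1, board B #2); then test (board A #3, board B #4); then test (board A #4, board B #6); then refactor (board A #5, board B #7); then test (board A #6, board B #8); then test (board A #7, board B #9); then triage (board A #8, board B #10); then triage (board A #10, board B #11); then triage (board A #11, board B #12); then triage (board A #13, board B #13); all 10 tasks appear in both, in order. Since dp[14][13] = 10, nothing longer is possible.

10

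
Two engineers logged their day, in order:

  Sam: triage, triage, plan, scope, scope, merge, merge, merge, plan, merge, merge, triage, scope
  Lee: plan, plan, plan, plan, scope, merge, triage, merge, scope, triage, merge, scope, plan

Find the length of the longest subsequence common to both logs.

Taking plan (Sam #3, Lee #4), scope (Sam #5, Lee #5), merge (Sam #6, Lee #6), merge (Sam #7, Lee #8), merge (Sam #8, Lee #11), plan (Sam #9, Lee #13) gives a common subsequence of length 6. The LCS DP gives dp[13][13] = 6, so this is optimal.

6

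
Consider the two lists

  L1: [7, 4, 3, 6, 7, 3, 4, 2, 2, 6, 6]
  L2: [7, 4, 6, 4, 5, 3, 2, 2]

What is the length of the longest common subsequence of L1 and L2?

6

Taking 7 at L1[1]=L2[1]; then 4 at L1[2]=L2[2]; then 6 at L1[4]=L2[3]; then 3 at L1[6]=L2[6]; then 2 at L1[8]=L2[7]; then 2 at L1[9]=L2[8] gives a common subsequence of length 6. The LCS DP gives dp[11][8] = 6, so this is optimal.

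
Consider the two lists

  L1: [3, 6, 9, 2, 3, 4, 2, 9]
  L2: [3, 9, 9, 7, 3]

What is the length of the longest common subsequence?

3

Pick 3 (L1 #1, L2 #1) → 9 (L1 #3, L2 #3) → 3 (L1 #5, L2 #5); all 3 values appear in both, in order. The LCS DP gives dp[8][5] = 3, so this is optimal.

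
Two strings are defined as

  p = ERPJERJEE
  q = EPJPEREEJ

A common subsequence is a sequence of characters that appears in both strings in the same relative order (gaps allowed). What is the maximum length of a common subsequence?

Let dp[i][j] be the LCS length of the first i characters of p and the first j characters of q. dp[i][j] = dp[i-1][j-1]+1 when the i-th and j-th characters match, else max(dp[i-1][j], dp[i][j-1]).
    ·  E  P  J  P  E  R  E  E  J
 ·  0  0  0  0  0  0  0  0  0  0
 E  0  1  1  1  1  1  1  1  1  1
 R  0  1  1  1  1  1  2  2  2  2
 P  0  1  2  2  2  2  2  2  2  2
 J  0  1  2  3  3  3  3  3  3  3
 E  0  1  2  3  3  4  4  4  4  4
 R  0  1  2  3  3  4  5  5  5  5
 J  0  1  2  3  3  4  5  5  5  6
 E  0  1  2  3  3  4  5  6  6  6
 E  0  1  2  3  3  4  5  6  7  7
dp[9][9] = 7. One LCS (by backtracking along matches): EPJEREE.

7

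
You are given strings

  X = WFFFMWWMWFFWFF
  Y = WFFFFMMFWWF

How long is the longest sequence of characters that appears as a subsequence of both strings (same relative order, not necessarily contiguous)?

9

One common subsequence of length 9: W (X #1, Y #1) → F (X #2, Y #3) → F (X #3, Y #4) → F (X #4, Y #5) → M (X #5, Y #6) → M (X #8, Y #7) → W (X #9, Y #9) → W (X #12, Y #10) → F (X #14, Y #11). Since dp[14][11] = 9, nothing longer is possible.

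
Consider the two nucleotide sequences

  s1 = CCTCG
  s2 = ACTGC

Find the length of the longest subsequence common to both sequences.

3

Match C [2,2] → T [3,3] → C [4,5] — 3 bases in the same relative order in both. Since dp[5][5] = 3, nothing longer is possible.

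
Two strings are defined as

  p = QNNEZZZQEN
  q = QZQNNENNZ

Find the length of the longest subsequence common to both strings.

5

Taking Q (p #1, q #3), then N (p #2, q #4), then N (p #3, q #5), then E (p #4, q #6), then Z (p #7, q #9) gives a common subsequence of length 5. Since dp[10][9] = 5, nothing longer is possible.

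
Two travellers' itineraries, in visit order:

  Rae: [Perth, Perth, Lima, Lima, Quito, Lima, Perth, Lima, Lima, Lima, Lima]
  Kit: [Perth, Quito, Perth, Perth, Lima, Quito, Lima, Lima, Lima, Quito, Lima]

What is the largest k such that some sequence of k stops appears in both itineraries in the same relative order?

8

Taking Perth (Rae #1, Kit #3) → Perth (Rae #2, Kit #4) → Lima (Rae #4, Kit #5) → Quito (Rae #5, Kit #6) → Lima (Rae #6, Kit #7) → Lima (Rae #8, Kit #8) → Lima (Rae #9, Kit #9) → Lima (Rae #11, Kit #11) gives a common subsequence of length 8, and the DP table's final entry dp[11][11] is also 8, so no common subsequence is longer.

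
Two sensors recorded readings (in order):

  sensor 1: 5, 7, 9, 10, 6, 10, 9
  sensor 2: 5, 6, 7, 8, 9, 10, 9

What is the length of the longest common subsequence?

Let dp[i][j] be the LCS length of the first i values of sensor 1 and the first j values of sensor 2. dp[i][j] = dp[i-1][j-1]+1 when the i-th and j-th values match, else max(dp[i-1][j], dp[i][j-1]).
    ·  5  6  7  8  9 10  9
 ·  0  0  0  0  0  0  0  0
 5  0  1  1  1  1  1  1  1
 7  0  1  1  2  2  2  2  2
 9  0  1  1  2  2  3  3  3
10  0  1  1  2  2  3  4  4
 6  0  1  2  2  2  3  4  4
10  0  1  2  2  2  3  4  4
 9  0  1  2  2  2  3  4  5
dp[7][7] = 5. One LCS (by backtracking along matches): 5, 7, 9, 10, 9.

5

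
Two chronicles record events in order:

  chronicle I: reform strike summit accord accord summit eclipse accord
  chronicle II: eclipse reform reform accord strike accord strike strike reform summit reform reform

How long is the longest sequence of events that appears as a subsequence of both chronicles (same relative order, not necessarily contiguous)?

4

One common subsequence of length 4: reform (chronicle I #1, chronicle II #3); then strike (chronicle I #2, chronicle II #5); then accord (chronicle I #4, chronicle II #6); then summit (chronicle I #6, chronicle II #10). The LCS DP gives dp[8][12] = 4, so this is optimal.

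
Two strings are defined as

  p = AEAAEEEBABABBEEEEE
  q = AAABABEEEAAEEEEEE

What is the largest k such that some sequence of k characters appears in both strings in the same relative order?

13

Match A at p[1]=q[2], then A at p[3]=q[3], then A at p[4]=q[5], then E at p[5]=q[7], then E at p[6]=q[8], then E at p[7]=q[9], then A at p[9]=q[10], then A at p[11]=q[11], then E at p[14]=q[13], then E at p[15]=q[14], then E at p[16]=q[15], then E at p[17]=q[16], then E at p[18]=q[17] — 13 characters in the same relative order in both. The LCS DP gives dp[18][17] = 13, so this is optimal.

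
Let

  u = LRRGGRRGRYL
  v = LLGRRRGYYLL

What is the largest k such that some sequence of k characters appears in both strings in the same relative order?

Taking L at u[1]=v[2], R at u[3]=v[4], R at u[6]=v[5], R at u[7]=v[6], G at u[8]=v[7], Y at u[10]=v[9], L at u[11]=v[11] gives a common subsequence of length 7. The LCS DP gives dp[11][11] = 7, so this is optimal.

7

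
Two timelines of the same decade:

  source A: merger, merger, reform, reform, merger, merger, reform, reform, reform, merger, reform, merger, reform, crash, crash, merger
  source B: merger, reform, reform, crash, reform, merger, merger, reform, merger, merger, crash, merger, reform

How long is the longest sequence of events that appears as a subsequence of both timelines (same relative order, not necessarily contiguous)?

10

Taking merger at source A[1]=source B[1]; then reform at source A[3]=source B[3]; then reform at source A[4]=source B[5]; then merger at source A[5]=source B[6]; then merger at source A[6]=source B[7]; then reform at source A[9]=source B[8]; then merger at source A[10]=source B[9]; then merger at source A[12]=source B[10]; then crash at source A[15]=source B[11]; then merger at source A[16]=source B[12] gives a common subsequence of length 10, and the DP table's final entry dp[16][13] is also 10, so no common subsequence is longer.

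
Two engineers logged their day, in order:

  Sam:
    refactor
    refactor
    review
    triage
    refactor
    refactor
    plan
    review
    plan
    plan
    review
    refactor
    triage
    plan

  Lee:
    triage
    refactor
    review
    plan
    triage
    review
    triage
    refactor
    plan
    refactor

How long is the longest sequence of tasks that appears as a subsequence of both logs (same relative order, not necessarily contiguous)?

Match triage (Sam #4, Lee #1), then refactor (Sam #6, Lee #2), then review (Sam #8, Lee #3), then plan (Sam #9, Lee #4), then review (Sam #11, Lee #6), then refactor (Sam #12, Lee #8), then plan (Sam #14, Lee #9) — 7 tasks in the same relative order in both, and the DP table's final entry dp[14][10] is also 7, so no common subsequence is longer.

7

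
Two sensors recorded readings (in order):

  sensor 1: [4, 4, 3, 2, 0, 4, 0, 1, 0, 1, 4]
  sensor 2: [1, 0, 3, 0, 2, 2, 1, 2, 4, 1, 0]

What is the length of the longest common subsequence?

5

Let dp[i][j] be the LCS length of the first i values of sensor 1 and the first j values of sensor 2. dp[i][j] = dp[i-1][j-1]+1 when the i-th and j-th values match, else max(dp[i-1][j], dp[i][j-1]).
    ·  1  0  3  0  2  2  1  2  4  1  0
 ·  0  0  0  0  0  0  0  0  0  0  0  0
 4  0  0  0  0  0  0  0  0  0  1  1  1
 4  0  0  0  0  0  0  0  0  0  1  1  1
 3  0  0  0  1  1  1  1  1  1  1  1  1
 2  0  0  0  1  1  2  2  2  2  2  2  2
 0  0  0  1  1  2  2  2  2  2  2  2  3
 4  0  0  1  1  2  2  2  2  2  3  3  3
 0  0  0  1  1  2  2  2  2  2  3  3  4
 1  0  1  1  1  2  2  2  3  3  3  4  4
 0  0  1  2  2  2  2  2  3  3  3  4  5
 1  0  1  2  2  2  2  2  3  3  3  4  5
 4  0  1  2  2  2  2  2  3  3  4  4  5
dp[11][11] = 5. One LCS (by backtracking along matches): 3, 2, 4, 1, 0.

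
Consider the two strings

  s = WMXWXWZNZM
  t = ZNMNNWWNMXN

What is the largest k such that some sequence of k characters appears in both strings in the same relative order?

Let dp[i][j] be the LCS length of the first i characters of s and the first j characters of t. dp[i][j] = dp[i-1][j-1]+1 when the i-th and j-th characters match, else max(dp[i-1][j], dp[i][j-1]).
    ·  Z  N  M  N  N  W  W  N  M  X  N
 ·  0  0  0  0  0  0  0  0  0  0  0  0
 W  0  0  0  0  0  0  1  1  1  1  1  1
 M  0  0  0  1  1  1  1  1  1  2  2  2
 X  0  0  0  1  1  1  1  1  1  2  3  3
 W  0  0  0  1  1  1  2  2  2  2  3  3
 X  0  0  0  1  1  1  2  2  2  2  3  3
 W  0  0  0  1  1  1  2  3  3  3  3  3
 Z  0  1  1  1  1  1  2  3  3  3  3  3
 N  0  1  2  2  2  2  2  3  4  4  4  4
 Z  0  1  2  2  2  2  2  3  4  4  4  4
 M  0  1  2  3  3  3  3  3  4  5  5  5
dp[10][11] = 5. One LCS (by backtracking along matches): MWWNM.

5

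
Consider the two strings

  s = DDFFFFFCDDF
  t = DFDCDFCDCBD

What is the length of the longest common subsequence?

6

Let dp[i][j] be the LCS length of the first i characters of s and the first j characters of t. dp[i][j] = dp[i-1][j-1]+1 when the i-th and j-th characters match, else max(dp[i-1][j], dp[i][j-1]).
    ·  D  F  D  C  D  F  C  D  C  B  D
 ·  0  0  0  0  0  0  0  0  0  0  0  0
 D  0  1  1  1  1  1  1  1  1  1  1  1
 D  0  1  1  2  2  2  2  2  2  2  2  2
 F  0  1  2  2  2  2  3  3  3  3  3  3
 F  0  1  2  2  2  2  3  3  3  3  3  3
 F  0  1  2  2  2  2  3  3  3  3  3  3
 F  0  1  2  2  2  2  3  3  3  3  3  3
 F  0  1  2  2  2  2  3  3  3  3  3  3
 C  0  1  2  2  3  3  3  4  4  4  4  4
 D  0  1  2  3  3  4  4  4  5  5  5  5
 D  0  1  2  3  3  4  4  4  5  5  5  6
 F  0  1  2  3  3  4  5  5  5  5  5  6
dp[11][11] = 6. One LCS (by backtracking along matches): DDFCDD.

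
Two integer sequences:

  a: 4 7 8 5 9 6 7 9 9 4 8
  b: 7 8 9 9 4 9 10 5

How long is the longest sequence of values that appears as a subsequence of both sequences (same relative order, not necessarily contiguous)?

Pick 7 at a[2]=b[1] → 8 at a[3]=b[2] → 9 at a[5]=b[3] → 9 at a[8]=b[4] → 9 at a[9]=b[6]; all 5 values appear in both, in order. Since dp[11][8] = 5, nothing longer is possible.

5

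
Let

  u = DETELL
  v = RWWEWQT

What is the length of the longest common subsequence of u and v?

Pick E at u[2]=v[4], T at u[3]=v[7]; all 2 characters appear in both, in order. The LCS DP gives dp[6][7] = 2, so this is optimal.

2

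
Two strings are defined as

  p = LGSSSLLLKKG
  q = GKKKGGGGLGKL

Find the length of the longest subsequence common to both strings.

4

Let dp[i][j] be the LCS length of the first i characters of p and the first j characters of q. dp[i][j] = dp[i-1][j-1]+1 when the i-th and j-th characters match, else max(dp[i-1][j], dp[i][j-1]).
    ·  G  K  K  K  G  G  G  G  L  G  K  L
 ·  0  0  0  0  0  0  0  0  0  0  0  0  0
 L  0  0  0  0  0  0  0  0  0  1  1  1  1
 G  0  1  1  1  1  1  1  1  1  1  2  2  2
 S  0  1  1  1  1  1  1  1  1  1  2  2  2
 S  0  1  1  1  1  1  1  1  1  1  2  2  2
 S  0  1  1  1  1  1  1  1  1  1  2  2  2
 L  0  1  1  1  1  1  1  1  1  2  2  2  3
 L  0  1  1  1  1  1  1  1  1  2  2  2  3
 L  0  1  1  1  1  1  1  1  1  2  2  2  3
 K  0  1  2  2  2  2  2  2  2  2  2  3  3
 K  0  1  2  3  3  3  3  3  3  3  3  3  3
 G  0  1  2  3  3  4  4  4  4  4  4  4  4
dp[11][12] = 4. One LCS (by backtracking along matches): GKKG.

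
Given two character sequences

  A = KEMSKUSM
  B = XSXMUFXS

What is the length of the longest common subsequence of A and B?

3

One common subsequence of length 3: M at A[3]=B[4]; then U at A[6]=B[5]; then S at A[7]=B[8], and the DP table's final entry dp[8][8] is also 3, so no common subsequence is longer.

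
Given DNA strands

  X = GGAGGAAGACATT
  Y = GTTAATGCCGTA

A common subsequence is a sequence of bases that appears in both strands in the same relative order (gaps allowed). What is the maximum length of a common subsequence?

One common subsequence of length 6: G (X #1, Y #1) → A (X #3, Y #4) → A (X #6, Y #5) → G (X #8, Y #7) → C (X #10, Y #9) → A (X #11, Y #12). dp[13][12] = 6 confirms this is the maximum.

6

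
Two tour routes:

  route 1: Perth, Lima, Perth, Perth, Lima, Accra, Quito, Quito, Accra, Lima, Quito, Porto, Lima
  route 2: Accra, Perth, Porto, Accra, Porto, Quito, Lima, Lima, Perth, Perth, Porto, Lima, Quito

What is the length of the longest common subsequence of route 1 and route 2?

6

Match Perth at route 1[1]=route 2[2], Lima at route 1[2]=route 2[8], Perth at route 1[3]=route 2[9], Perth at route 1[4]=route 2[10], Lima at route 1[10]=route 2[12], Quito at route 1[11]=route 2[13] — 6 stops in the same relative order in both. dp[13][13] = 6 confirms this is the maximum.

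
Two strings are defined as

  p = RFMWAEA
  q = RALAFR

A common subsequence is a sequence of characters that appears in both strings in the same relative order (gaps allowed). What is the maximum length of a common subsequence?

Taking R [1,1], A [5,2], A [7,4] gives a common subsequence of length 3. dp[7][6] = 3 confirms this is the maximum.

3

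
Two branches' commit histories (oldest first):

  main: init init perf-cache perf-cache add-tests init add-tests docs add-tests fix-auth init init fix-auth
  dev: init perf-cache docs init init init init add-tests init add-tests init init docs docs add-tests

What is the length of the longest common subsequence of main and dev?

7

One common subsequence of length 7: init (main #1, dev #6); then init (main #2, dev #7); then add-tests (main #5, dev #8); then init (main #6, dev #9); then add-tests (main #7, dev #10); then docs (main #8, dev #14); then add-tests (main #9, dev #15), and the DP table's final entry dp[13][15] is also 7, so no common subsequence is longer.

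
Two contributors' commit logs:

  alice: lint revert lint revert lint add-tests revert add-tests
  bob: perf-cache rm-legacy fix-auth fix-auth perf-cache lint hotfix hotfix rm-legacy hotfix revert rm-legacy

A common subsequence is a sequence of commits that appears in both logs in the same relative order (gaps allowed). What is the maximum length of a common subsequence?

One common subsequence of length 2: lint (alice #1, bob #6) → revert (alice #2, bob #11). dp[8][12] = 2 confirms this is the maximum.

2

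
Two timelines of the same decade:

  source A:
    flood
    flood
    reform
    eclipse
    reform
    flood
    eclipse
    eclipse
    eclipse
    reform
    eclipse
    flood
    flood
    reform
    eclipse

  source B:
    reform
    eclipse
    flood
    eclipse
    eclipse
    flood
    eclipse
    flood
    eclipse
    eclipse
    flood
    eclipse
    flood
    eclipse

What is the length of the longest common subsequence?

10

One common subsequence of length 10: reform [3,1] → eclipse [4,2] → flood [6,3] → eclipse [7,5] → eclipse [8,7] → eclipse [9,9] → eclipse [11,10] → flood [12,11] → flood [13,13] → eclipse [15,14], and the DP table's final entry dp[15][14] is also 10, so no common subsequence is longer.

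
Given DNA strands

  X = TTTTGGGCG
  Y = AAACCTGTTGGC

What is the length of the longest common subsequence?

6

Taking T [1,6] → T [3,8] → T [4,9] → G [6,10] → G [7,11] → C [8,12] gives a common subsequence of length 6. Since dp[9][12] = 6, nothing longer is possible.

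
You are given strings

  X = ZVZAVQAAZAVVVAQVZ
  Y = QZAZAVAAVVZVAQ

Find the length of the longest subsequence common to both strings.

11

Match Z [1,2] → Z [3,4] → A [4,5] → V [5,6] → A [8,7] → A [10,8] → V [11,9] → V [12,10] → V [13,12] → A [14,13] → Q [15,14] — 11 characters in the same relative order in both. Since dp[17][14] = 11, nothing longer is possible.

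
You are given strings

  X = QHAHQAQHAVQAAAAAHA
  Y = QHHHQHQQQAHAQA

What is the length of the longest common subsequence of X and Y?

Pick Q [1,1], H [2,4], H [4,6], Q [5,9], A [6,10], H [8,11], A [9,12], Q [11,13], A [18,14]; all 9 characters appear in both, in order. The LCS DP gives dp[18][14] = 9, so this is optimal.

9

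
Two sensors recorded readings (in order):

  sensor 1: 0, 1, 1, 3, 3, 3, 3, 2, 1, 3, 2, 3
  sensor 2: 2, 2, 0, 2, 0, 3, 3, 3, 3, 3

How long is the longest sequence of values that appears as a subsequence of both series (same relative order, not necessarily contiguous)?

Pick 0 (sensor 1 #1, sensor 2 #5); then 3 (sensor 1 #5, sensor 2 #6); then 3 (sensor 1 #6, sensor 2 #7); then 3 (sensor 1 #7, sensor 2 #8); then 3 (sensor 1 #10, sensor 2 #9); then 3 (sensor 1 #12, sensor 2 #10); all 6 values appear in both, in order, and the DP table's final entry dp[12][10] is also 6, so no common subsequence is longer.

6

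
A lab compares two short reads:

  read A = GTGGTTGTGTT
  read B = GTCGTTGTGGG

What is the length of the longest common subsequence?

Taking G [1,1], T [2,2], G [4,4], T [5,5], T [6,6], G [7,7], T [8,8], G [9,11] gives a common subsequence of length 8. dp[11][11] = 8 confirms this is the maximum.

8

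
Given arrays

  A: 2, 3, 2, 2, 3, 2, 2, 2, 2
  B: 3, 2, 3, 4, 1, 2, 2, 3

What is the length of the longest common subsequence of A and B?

Let dp[i][j] be the LCS length of the first i values of A and the first j values of B. dp[i][j] = dp[i-1][j-1]+1 when the i-th and j-th values match, else max(dp[i-1][j], dp[i][j-1]).
    ·  3  2  3  4  1  2  2  3
 ·  0  0  0  0  0  0  0  0  0
 2  0  0  1  1  1  1  1  1  1
 3  0  1  1  2  2  2  2  2  2
 2  0  1  2  2  2  2  3  3  3
 2  0  1  2  2  2  2  3  4  4
 3  0  1  2  3  3  3  3  4  5
 2  0  1  2  3  3  3  4  4  5
 2  0  1  2  3  3  3  4  5  5
 2  0  1  2  3  3  3  4  5  5
 2  0  1  2  3  3  3  4  5  5
dp[9][8] = 5. One LCS (by backtracking along matches): 2, 3, 2, 2, 3.

5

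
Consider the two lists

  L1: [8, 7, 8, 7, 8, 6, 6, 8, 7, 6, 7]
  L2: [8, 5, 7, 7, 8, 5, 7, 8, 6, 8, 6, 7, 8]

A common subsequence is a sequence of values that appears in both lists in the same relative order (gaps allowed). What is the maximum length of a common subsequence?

9

Let dp[i][j] be the LCS length of the first i values of L1 and the first j values of L2. dp[i][j] = dp[i-1][j-1]+1 when the i-th and j-th values match, else max(dp[i-1][j], dp[i][j-1]).
    ·  8  5  7  7  8  5  7  8  6  8  6  7  8
 ·  0  0  0  0  0  0  0  0  0  0  0  0  0  0
 8  0  1  1  1  1  1  1  1  1  1  1  1  1  1
 7  0  1  1  2  2  2  2  2  2  2  2  2  2  2
 8  0  1  1  2  2  3  3  3  3  3  3  3  3  3
 7  0  1  1  2  3  3  3  4  4  4  4  4  4  4
 8  0  1  1  2  3  4  4  4  5  5  5  5  5  5
 6  0  1  1  2  3  4  4  4  5  6  6  6  6  6
 6  0  1  1  2  3  4  4  4  5  6  6  7  7  7
 8  0  1  1  2  3  4  4  4  5  6  7  7  7  8
 7  0  1  1  2  3  4  4  5  5  6  7  7  8  8
 6  0  1  1  2  3  4  4  5  5  6  7  8  8  8
 7  0  1  1  2  3  4  4  5  5  6  7  8  9  9
dp[11][13] = 9. One LCS (by backtracking along matches): 8, 7, 8, 7, 8, 6, 8, 6, 7.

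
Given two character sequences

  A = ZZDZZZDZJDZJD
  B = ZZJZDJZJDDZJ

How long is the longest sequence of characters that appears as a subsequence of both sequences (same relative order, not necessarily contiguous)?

9

Taking Z [1,1], then Z [2,2], then Z [6,4], then D [7,5], then Z [8,7], then J [9,8], then D [10,10], then Z [11,11], then J [12,12] gives a common subsequence of length 9. dp[13][12] = 9 confirms this is the maximum.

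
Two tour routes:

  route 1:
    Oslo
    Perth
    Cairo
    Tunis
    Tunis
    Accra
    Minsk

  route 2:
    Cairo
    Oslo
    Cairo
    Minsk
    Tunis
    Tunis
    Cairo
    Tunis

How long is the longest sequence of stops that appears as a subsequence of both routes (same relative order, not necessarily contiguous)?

4

Match Oslo (route 1 #1, route 2 #2); then Cairo (route 1 #3, route 2 #3); then Tunis (route 1 #4, route 2 #6); then Tunis (route 1 #5, route 2 #8) — 4 stops in the same relative order in both. The LCS DP gives dp[7][8] = 4, so this is optimal.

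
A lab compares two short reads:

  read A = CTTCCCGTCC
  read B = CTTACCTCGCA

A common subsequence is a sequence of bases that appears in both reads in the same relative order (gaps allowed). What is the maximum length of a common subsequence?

Let dp[i][j] be the LCS length of the first i bases of read A and the first j bases of read B. dp[i][j] = dp[i-1][j-1]+1 when the i-th and j-th bases match, else max(dp[i-1][j], dp[i][j-1]).
    ·  C  T  T  A  C  C  T  C  G  C  A
 ·  0  0  0  0  0  0  0  0  0  0  0  0
 C  0  1  1  1  1  1  1  1  1  1  1  1
 T  0  1  2  2  2  2  2  2  2  2  2  2
 T  0  1  2  3  3  3  3  3  3  3  3  3
 C  0  1  2  3  3  4  4  4  4  4  4  4
 C  0  1  2  3  3  4  5  5  5  5  5  5
 C  0  1  2  3  3  4  5  5  6  6  6  6
 G  0  1  2  3  3  4  5  5  6  7  7  7
 T  0  1  2  3  3  4  5  6  6  7  7  7
 C  0  1  2  3  3  4  5  6  7  7  8  8
 C  0  1  2  3  3  4  5  6  7  7  8  8
dp[10][11] = 8. One LCS (by backtracking along matches): CTTCCCGC.

8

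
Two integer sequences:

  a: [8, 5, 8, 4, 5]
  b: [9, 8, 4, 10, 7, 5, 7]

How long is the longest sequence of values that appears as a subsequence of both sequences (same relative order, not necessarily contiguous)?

Let dp[i][j] be the LCS length of the first i values of a and the first j values of b. dp[i][j] = dp[i-1][j-1]+1 when the i-th and j-th values match, else max(dp[i-1][j], dp[i][j-1]).
    ·  9  8  4 10  7  5  7
 ·  0  0  0  0  0  0  0  0
 8  0  0  1  1  1  1  1  1
 5  0  0  1  1  1  1  2  2
 8  0  0  1  1  1  1  2  2
 4  0  0  1  2  2  2  2  2
 5  0  0  1  2  2  2  3  3
dp[5][7] = 3. One LCS (by backtracking along matches): 8, 4, 5.

3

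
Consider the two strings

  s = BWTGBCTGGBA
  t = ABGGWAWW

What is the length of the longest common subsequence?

4

One common subsequence of length 4: B (s #1, t #2), then G (s #4, t #3), then G (s #8, t #4), then A (s #11, t #6). The LCS DP gives dp[11][8] = 4, so this is optimal.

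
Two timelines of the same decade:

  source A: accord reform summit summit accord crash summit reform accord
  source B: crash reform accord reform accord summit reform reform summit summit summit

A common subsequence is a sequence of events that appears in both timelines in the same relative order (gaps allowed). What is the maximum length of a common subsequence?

5

Pick accord (source A #1, source B #5), then reform (source A #2, source B #8), then summit (source A #3, source B #9), then summit (source A #4, source B #10), then summit (source A #7, source B #11); all 5 events appear in both, in order, and the DP table's final entry dp[9][11] is also 5, so no common subsequence is longer.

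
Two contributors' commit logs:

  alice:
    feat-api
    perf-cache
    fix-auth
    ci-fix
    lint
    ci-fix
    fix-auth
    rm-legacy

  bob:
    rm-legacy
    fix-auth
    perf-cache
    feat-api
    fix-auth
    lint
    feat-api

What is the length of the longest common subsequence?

One common subsequence of length 3: feat-api at alice[1]=bob[4], fix-auth at alice[3]=bob[5], lint at alice[5]=bob[6]. Since dp[8][7] = 3, nothing longer is possible.

3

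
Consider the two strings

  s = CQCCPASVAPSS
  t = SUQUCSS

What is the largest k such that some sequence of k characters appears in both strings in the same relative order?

Let dp[i][j] be the LCS length of the first i characters of s and the first j characters of t. dp[i][j] = dp[i-1][j-1]+1 when the i-th and j-th characters match, else max(dp[i-1][j], dp[i][j-1]).
    ·  S  U  Q  U  C  S  S
 ·  0  0  0  0  0  0  0  0
 C  0  0  0  0  0  1  1  1
 Q  0  0  0  1  1  1  1  1
 C  0  0  0  1  1  2  2  2
 C  0  0  0  1  1  2  2  2
 P  0  0  0  1  1  2  2  2
 A  0  0  0  1  1  2  2  2
 S  0  1  1  1  1  2  3  3
 V  0  1  1  1  1  2  3  3
 A  0  1  1  1  1  2  3  3
 P  0  1  1  1  1  2  3  3
 S  0  1  1  1  1  2  3  4
 S  0  1  1  1  1  2  3  4
dp[12][7] = 4. One LCS (by backtracking along matches): QCSS.

4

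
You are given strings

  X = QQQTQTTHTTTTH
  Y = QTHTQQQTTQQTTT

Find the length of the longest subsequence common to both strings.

9

Pick Q [1,1]; then Q [2,5]; then Q [3,6]; then Q [5,7]; then T [6,8]; then T [7,9]; then T [10,12]; then T [11,13]; then T [12,14]; all 9 characters appear in both, in order, and the DP table's final entry dp[13][14] is also 9, so no common subsequence is longer.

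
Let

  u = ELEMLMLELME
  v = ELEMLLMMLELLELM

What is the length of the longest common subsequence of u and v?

One common subsequence of length 10: E (u #1, v #1) → L (u #2, v #2) → E (u #3, v #3) → M (u #4, v #4) → L (u #5, v #6) → M (u #6, v #8) → L (u #7, v #12) → E (u #8, v #13) → L (u #9, v #14) → M (u #10, v #15). The LCS DP gives dp[11][15] = 10, so this is optimal.

10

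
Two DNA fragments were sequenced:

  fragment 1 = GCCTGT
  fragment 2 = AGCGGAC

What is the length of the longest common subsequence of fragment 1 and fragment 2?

Let dp[i][j] be the LCS length of the first i bases of fragment 1 and the first j bases of fragment 2. dp[i][j] = dp[i-1][j-1]+1 when the i-th and j-th bases match, else max(dp[i-1][j], dp[i][j-1]).
    ·  A  G  C  G  G  A  C
 ·  0  0  0  0  0  0  0  0
 G  0  0  1  1  1  1  1  1
 C  0  0  1  2  2  2  2  2
 C  0  0  1  2  2  2  2  3
 T  0  0  1  2  2  2  2  3
 G  0  0  1  2  3  3  3  3
 T  0  0  1  2  3  3  3  3
dp[6][7] = 3. One LCS (by backtracking along matches): GCC.

3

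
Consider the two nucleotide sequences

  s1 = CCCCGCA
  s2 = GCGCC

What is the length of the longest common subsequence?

Let dp[i][j] be the LCS length of the first i bases of s1 and the first j bases of s2. dp[i][j] = dp[i-1][j-1]+1 when the i-th and j-th bases match, else max(dp[i-1][j], dp[i][j-1]).
    ·  G  C  G  C  C
 ·  0  0  0  0  0  0
 C  0  0  1  1  1  1
 C  0  0  1  1  2  2
 C  0  0  1  1  2  3
 C  0  0  1  1  2  3
 G  0  1  1  2  2  3
 C  0  1  2  2  3  3
 A  0  1  2  2  3  3
dp[7][5] = 3. One LCS (by backtracking along matches): CCC.

3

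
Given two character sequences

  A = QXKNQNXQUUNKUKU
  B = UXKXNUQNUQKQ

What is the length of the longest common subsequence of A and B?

7

Pick X [2,2], K [3,3], N [4,5], Q [5,7], N [6,8], Q [8,10], K [12,11]; all 7 characters appear in both, in order. dp[15][12] = 7 confirms this is the maximum.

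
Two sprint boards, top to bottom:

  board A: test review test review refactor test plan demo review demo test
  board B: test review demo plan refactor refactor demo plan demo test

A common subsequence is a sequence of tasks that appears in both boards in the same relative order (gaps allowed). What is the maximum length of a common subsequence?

One common subsequence of length 6: test [1,1]; then review [2,2]; then refactor [5,6]; then plan [7,8]; then demo [10,9]; then test [11,10], and the DP table's final entry dp[11][10] is also 6, so no common subsequence is longer.

6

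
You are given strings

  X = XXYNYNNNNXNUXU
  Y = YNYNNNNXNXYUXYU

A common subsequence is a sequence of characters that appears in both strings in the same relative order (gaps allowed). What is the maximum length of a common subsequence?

Taking Y (X #3, Y #1), N (X #4, Y #2), Y (X #5, Y #3), N (X #6, Y #4), N (X #7, Y #5), N (X #8, Y #6), N (X #9, Y #7), X (X #10, Y #8), N (X #11, Y #9), U (X #12, Y #12), X (X #13, Y #13), U (X #14, Y #15) gives a common subsequence of length 12. dp[14][15] = 12 confirms this is the maximum.

12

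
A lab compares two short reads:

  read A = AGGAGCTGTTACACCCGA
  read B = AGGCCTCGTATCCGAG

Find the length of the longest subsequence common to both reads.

One common subsequence of length 12: A [1,1] → G [2,2] → G [3,3] → C [6,5] → T [7,6] → G [8,8] → T [9,9] → T [10,11] → C [15,12] → C [16,13] → G [17,14] → A [18,15]. Since dp[18][16] = 12, nothing longer is possible.

12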